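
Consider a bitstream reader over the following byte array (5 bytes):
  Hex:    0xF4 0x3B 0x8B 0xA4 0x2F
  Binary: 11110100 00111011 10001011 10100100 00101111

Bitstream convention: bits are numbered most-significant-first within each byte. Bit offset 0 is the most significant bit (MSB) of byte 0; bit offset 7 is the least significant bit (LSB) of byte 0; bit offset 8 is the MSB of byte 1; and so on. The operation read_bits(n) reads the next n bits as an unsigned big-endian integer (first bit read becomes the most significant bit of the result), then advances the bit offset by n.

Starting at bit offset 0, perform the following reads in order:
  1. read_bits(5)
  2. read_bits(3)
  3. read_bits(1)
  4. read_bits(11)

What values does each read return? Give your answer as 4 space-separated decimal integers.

Answer: 30 4 0 952

Derivation:
Read 1: bits[0:5] width=5 -> value=30 (bin 11110); offset now 5 = byte 0 bit 5; 35 bits remain
Read 2: bits[5:8] width=3 -> value=4 (bin 100); offset now 8 = byte 1 bit 0; 32 bits remain
Read 3: bits[8:9] width=1 -> value=0 (bin 0); offset now 9 = byte 1 bit 1; 31 bits remain
Read 4: bits[9:20] width=11 -> value=952 (bin 01110111000); offset now 20 = byte 2 bit 4; 20 bits remain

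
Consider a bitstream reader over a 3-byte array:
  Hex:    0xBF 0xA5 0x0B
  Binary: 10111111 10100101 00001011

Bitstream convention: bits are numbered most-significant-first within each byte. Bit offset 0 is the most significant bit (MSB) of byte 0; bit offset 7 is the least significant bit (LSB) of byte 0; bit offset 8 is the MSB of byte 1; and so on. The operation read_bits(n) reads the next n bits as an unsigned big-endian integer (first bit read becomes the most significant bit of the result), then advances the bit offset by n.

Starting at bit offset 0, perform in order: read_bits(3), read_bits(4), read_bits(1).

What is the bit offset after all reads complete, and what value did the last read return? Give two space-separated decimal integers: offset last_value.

Answer: 8 1

Derivation:
Read 1: bits[0:3] width=3 -> value=5 (bin 101); offset now 3 = byte 0 bit 3; 21 bits remain
Read 2: bits[3:7] width=4 -> value=15 (bin 1111); offset now 7 = byte 0 bit 7; 17 bits remain
Read 3: bits[7:8] width=1 -> value=1 (bin 1); offset now 8 = byte 1 bit 0; 16 bits remain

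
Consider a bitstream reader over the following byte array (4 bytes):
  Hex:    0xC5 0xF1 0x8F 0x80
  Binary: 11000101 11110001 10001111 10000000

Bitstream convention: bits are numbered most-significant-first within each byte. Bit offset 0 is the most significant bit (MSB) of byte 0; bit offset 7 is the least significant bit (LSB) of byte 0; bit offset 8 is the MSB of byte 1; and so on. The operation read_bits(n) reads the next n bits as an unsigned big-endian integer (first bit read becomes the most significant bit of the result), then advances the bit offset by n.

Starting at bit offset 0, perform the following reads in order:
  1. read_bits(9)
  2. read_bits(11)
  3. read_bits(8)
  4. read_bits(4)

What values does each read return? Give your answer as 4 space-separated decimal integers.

Answer: 395 1816 248 0

Derivation:
Read 1: bits[0:9] width=9 -> value=395 (bin 110001011); offset now 9 = byte 1 bit 1; 23 bits remain
Read 2: bits[9:20] width=11 -> value=1816 (bin 11100011000); offset now 20 = byte 2 bit 4; 12 bits remain
Read 3: bits[20:28] width=8 -> value=248 (bin 11111000); offset now 28 = byte 3 bit 4; 4 bits remain
Read 4: bits[28:32] width=4 -> value=0 (bin 0000); offset now 32 = byte 4 bit 0; 0 bits remain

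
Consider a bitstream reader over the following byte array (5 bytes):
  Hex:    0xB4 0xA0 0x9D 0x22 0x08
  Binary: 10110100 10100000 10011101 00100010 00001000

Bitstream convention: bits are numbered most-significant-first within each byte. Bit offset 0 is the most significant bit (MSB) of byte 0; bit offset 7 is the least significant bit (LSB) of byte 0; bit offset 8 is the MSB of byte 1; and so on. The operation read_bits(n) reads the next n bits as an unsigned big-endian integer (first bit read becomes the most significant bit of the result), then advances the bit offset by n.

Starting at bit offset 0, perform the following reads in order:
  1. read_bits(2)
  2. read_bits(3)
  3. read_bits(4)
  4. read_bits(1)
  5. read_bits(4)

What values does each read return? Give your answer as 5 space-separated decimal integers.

Answer: 2 6 9 0 8

Derivation:
Read 1: bits[0:2] width=2 -> value=2 (bin 10); offset now 2 = byte 0 bit 2; 38 bits remain
Read 2: bits[2:5] width=3 -> value=6 (bin 110); offset now 5 = byte 0 bit 5; 35 bits remain
Read 3: bits[5:9] width=4 -> value=9 (bin 1001); offset now 9 = byte 1 bit 1; 31 bits remain
Read 4: bits[9:10] width=1 -> value=0 (bin 0); offset now 10 = byte 1 bit 2; 30 bits remain
Read 5: bits[10:14] width=4 -> value=8 (bin 1000); offset now 14 = byte 1 bit 6; 26 bits remain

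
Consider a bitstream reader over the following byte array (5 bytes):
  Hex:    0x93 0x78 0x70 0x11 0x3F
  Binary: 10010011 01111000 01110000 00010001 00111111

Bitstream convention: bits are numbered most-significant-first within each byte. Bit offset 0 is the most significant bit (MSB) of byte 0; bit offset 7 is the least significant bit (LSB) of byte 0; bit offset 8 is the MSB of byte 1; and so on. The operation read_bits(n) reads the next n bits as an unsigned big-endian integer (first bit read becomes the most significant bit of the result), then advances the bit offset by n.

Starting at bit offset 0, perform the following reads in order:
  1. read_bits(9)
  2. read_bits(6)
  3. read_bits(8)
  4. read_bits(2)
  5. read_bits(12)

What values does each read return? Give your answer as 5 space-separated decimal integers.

Answer: 294 60 56 0 551

Derivation:
Read 1: bits[0:9] width=9 -> value=294 (bin 100100110); offset now 9 = byte 1 bit 1; 31 bits remain
Read 2: bits[9:15] width=6 -> value=60 (bin 111100); offset now 15 = byte 1 bit 7; 25 bits remain
Read 3: bits[15:23] width=8 -> value=56 (bin 00111000); offset now 23 = byte 2 bit 7; 17 bits remain
Read 4: bits[23:25] width=2 -> value=0 (bin 00); offset now 25 = byte 3 bit 1; 15 bits remain
Read 5: bits[25:37] width=12 -> value=551 (bin 001000100111); offset now 37 = byte 4 bit 5; 3 bits remain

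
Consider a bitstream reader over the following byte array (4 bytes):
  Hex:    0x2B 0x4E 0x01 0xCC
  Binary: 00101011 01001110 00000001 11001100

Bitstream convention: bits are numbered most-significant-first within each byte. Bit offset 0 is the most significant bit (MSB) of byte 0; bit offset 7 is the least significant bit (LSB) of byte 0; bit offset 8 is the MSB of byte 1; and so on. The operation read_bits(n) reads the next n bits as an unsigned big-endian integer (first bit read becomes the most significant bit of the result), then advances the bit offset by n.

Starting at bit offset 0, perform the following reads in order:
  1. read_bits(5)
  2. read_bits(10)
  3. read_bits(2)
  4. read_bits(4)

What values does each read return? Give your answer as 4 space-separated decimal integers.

Read 1: bits[0:5] width=5 -> value=5 (bin 00101); offset now 5 = byte 0 bit 5; 27 bits remain
Read 2: bits[5:15] width=10 -> value=423 (bin 0110100111); offset now 15 = byte 1 bit 7; 17 bits remain
Read 3: bits[15:17] width=2 -> value=0 (bin 00); offset now 17 = byte 2 bit 1; 15 bits remain
Read 4: bits[17:21] width=4 -> value=0 (bin 0000); offset now 21 = byte 2 bit 5; 11 bits remain

Answer: 5 423 0 0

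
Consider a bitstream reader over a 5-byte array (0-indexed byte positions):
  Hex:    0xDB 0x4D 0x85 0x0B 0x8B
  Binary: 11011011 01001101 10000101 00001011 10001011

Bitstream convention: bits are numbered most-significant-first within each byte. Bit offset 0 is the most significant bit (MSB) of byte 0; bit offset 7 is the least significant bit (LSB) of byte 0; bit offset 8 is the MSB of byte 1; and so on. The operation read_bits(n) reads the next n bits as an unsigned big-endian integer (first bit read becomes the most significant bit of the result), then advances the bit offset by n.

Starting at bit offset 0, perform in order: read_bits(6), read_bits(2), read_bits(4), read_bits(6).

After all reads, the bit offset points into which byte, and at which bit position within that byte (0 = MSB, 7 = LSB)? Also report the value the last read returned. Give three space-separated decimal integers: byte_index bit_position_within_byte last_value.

Read 1: bits[0:6] width=6 -> value=54 (bin 110110); offset now 6 = byte 0 bit 6; 34 bits remain
Read 2: bits[6:8] width=2 -> value=3 (bin 11); offset now 8 = byte 1 bit 0; 32 bits remain
Read 3: bits[8:12] width=4 -> value=4 (bin 0100); offset now 12 = byte 1 bit 4; 28 bits remain
Read 4: bits[12:18] width=6 -> value=54 (bin 110110); offset now 18 = byte 2 bit 2; 22 bits remain

Answer: 2 2 54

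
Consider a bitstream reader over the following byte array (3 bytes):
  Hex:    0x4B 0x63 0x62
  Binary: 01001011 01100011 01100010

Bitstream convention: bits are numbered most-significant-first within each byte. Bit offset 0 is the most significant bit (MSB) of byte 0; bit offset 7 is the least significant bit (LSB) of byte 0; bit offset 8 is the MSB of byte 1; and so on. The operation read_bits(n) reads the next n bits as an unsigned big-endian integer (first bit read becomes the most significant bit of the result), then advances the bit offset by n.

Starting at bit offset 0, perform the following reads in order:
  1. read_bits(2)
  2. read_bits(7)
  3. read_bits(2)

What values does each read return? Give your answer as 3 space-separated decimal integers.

Answer: 1 22 3

Derivation:
Read 1: bits[0:2] width=2 -> value=1 (bin 01); offset now 2 = byte 0 bit 2; 22 bits remain
Read 2: bits[2:9] width=7 -> value=22 (bin 0010110); offset now 9 = byte 1 bit 1; 15 bits remain
Read 3: bits[9:11] width=2 -> value=3 (bin 11); offset now 11 = byte 1 bit 3; 13 bits remain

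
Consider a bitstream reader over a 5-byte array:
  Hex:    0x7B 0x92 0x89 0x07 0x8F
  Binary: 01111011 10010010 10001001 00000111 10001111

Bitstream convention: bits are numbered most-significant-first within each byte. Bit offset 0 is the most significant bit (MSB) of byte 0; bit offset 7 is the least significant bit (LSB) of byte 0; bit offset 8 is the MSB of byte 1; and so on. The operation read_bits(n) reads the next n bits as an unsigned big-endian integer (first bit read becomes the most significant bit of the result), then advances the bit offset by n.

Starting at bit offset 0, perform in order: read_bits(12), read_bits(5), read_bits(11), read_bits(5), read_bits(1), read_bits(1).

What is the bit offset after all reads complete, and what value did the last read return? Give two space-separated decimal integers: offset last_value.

Read 1: bits[0:12] width=12 -> value=1977 (bin 011110111001); offset now 12 = byte 1 bit 4; 28 bits remain
Read 2: bits[12:17] width=5 -> value=5 (bin 00101); offset now 17 = byte 2 bit 1; 23 bits remain
Read 3: bits[17:28] width=11 -> value=144 (bin 00010010000); offset now 28 = byte 3 bit 4; 12 bits remain
Read 4: bits[28:33] width=5 -> value=15 (bin 01111); offset now 33 = byte 4 bit 1; 7 bits remain
Read 5: bits[33:34] width=1 -> value=0 (bin 0); offset now 34 = byte 4 bit 2; 6 bits remain
Read 6: bits[34:35] width=1 -> value=0 (bin 0); offset now 35 = byte 4 bit 3; 5 bits remain

Answer: 35 0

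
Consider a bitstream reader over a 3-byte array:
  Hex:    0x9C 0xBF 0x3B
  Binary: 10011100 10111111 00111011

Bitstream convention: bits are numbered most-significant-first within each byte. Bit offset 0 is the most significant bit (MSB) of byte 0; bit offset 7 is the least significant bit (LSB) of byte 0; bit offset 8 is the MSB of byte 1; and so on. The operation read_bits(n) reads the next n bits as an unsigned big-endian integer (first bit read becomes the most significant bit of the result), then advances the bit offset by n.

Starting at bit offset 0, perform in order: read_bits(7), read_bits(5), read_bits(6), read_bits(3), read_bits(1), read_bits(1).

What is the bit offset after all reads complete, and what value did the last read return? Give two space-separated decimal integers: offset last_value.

Read 1: bits[0:7] width=7 -> value=78 (bin 1001110); offset now 7 = byte 0 bit 7; 17 bits remain
Read 2: bits[7:12] width=5 -> value=11 (bin 01011); offset now 12 = byte 1 bit 4; 12 bits remain
Read 3: bits[12:18] width=6 -> value=60 (bin 111100); offset now 18 = byte 2 bit 2; 6 bits remain
Read 4: bits[18:21] width=3 -> value=7 (bin 111); offset now 21 = byte 2 bit 5; 3 bits remain
Read 5: bits[21:22] width=1 -> value=0 (bin 0); offset now 22 = byte 2 bit 6; 2 bits remain
Read 6: bits[22:23] width=1 -> value=1 (bin 1); offset now 23 = byte 2 bit 7; 1 bits remain

Answer: 23 1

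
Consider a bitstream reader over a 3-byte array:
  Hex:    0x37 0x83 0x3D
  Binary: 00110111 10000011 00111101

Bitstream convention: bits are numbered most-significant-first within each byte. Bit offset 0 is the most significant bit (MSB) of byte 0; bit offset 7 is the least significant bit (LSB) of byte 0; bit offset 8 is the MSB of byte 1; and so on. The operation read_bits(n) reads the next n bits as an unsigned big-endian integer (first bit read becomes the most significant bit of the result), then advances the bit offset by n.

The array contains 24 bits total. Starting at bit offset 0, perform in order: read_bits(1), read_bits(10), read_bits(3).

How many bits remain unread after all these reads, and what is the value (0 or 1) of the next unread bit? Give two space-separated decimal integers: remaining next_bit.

Answer: 10 1

Derivation:
Read 1: bits[0:1] width=1 -> value=0 (bin 0); offset now 1 = byte 0 bit 1; 23 bits remain
Read 2: bits[1:11] width=10 -> value=444 (bin 0110111100); offset now 11 = byte 1 bit 3; 13 bits remain
Read 3: bits[11:14] width=3 -> value=0 (bin 000); offset now 14 = byte 1 bit 6; 10 bits remain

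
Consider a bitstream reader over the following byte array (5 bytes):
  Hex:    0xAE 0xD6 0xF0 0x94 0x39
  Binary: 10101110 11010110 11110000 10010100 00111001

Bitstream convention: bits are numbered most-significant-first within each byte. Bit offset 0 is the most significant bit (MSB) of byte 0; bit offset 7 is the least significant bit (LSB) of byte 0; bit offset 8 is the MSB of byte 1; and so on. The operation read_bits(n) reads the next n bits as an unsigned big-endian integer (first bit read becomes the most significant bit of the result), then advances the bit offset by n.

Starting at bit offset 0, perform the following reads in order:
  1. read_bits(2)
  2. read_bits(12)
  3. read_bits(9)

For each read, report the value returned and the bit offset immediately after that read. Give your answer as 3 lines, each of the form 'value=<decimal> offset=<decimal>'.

Read 1: bits[0:2] width=2 -> value=2 (bin 10); offset now 2 = byte 0 bit 2; 38 bits remain
Read 2: bits[2:14] width=12 -> value=2997 (bin 101110110101); offset now 14 = byte 1 bit 6; 26 bits remain
Read 3: bits[14:23] width=9 -> value=376 (bin 101111000); offset now 23 = byte 2 bit 7; 17 bits remain

Answer: value=2 offset=2
value=2997 offset=14
value=376 offset=23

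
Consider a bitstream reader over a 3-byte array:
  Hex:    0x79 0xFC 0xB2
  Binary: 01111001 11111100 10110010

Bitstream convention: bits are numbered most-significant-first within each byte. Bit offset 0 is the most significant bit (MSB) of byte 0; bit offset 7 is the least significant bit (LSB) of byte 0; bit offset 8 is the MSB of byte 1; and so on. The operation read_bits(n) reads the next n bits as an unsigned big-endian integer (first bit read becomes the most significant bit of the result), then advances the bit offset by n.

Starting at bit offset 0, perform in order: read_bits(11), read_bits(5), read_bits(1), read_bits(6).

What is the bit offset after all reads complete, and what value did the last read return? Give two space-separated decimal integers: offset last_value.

Read 1: bits[0:11] width=11 -> value=975 (bin 01111001111); offset now 11 = byte 1 bit 3; 13 bits remain
Read 2: bits[11:16] width=5 -> value=28 (bin 11100); offset now 16 = byte 2 bit 0; 8 bits remain
Read 3: bits[16:17] width=1 -> value=1 (bin 1); offset now 17 = byte 2 bit 1; 7 bits remain
Read 4: bits[17:23] width=6 -> value=25 (bin 011001); offset now 23 = byte 2 bit 7; 1 bits remain

Answer: 23 25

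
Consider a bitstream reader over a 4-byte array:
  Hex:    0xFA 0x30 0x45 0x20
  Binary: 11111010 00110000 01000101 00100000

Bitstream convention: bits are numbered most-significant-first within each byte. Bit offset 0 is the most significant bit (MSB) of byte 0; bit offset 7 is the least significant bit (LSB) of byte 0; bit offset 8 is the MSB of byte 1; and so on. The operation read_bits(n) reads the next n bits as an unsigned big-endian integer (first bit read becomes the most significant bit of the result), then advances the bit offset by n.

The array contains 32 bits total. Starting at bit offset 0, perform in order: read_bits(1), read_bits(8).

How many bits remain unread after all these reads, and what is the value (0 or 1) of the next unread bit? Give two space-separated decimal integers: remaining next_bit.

Answer: 23 0

Derivation:
Read 1: bits[0:1] width=1 -> value=1 (bin 1); offset now 1 = byte 0 bit 1; 31 bits remain
Read 2: bits[1:9] width=8 -> value=244 (bin 11110100); offset now 9 = byte 1 bit 1; 23 bits remain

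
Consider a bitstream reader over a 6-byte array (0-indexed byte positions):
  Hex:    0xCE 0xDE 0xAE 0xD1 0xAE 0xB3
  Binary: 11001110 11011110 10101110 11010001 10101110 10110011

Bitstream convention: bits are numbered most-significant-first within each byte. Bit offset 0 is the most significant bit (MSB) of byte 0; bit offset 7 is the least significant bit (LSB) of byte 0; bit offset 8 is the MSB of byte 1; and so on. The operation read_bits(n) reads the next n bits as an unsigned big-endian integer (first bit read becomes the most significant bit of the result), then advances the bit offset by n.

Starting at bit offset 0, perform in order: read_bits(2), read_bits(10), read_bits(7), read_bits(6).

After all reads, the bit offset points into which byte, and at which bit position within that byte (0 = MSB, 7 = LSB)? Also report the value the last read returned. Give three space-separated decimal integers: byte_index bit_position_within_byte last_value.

Answer: 3 1 29

Derivation:
Read 1: bits[0:2] width=2 -> value=3 (bin 11); offset now 2 = byte 0 bit 2; 46 bits remain
Read 2: bits[2:12] width=10 -> value=237 (bin 0011101101); offset now 12 = byte 1 bit 4; 36 bits remain
Read 3: bits[12:19] width=7 -> value=117 (bin 1110101); offset now 19 = byte 2 bit 3; 29 bits remain
Read 4: bits[19:25] width=6 -> value=29 (bin 011101); offset now 25 = byte 3 bit 1; 23 bits remain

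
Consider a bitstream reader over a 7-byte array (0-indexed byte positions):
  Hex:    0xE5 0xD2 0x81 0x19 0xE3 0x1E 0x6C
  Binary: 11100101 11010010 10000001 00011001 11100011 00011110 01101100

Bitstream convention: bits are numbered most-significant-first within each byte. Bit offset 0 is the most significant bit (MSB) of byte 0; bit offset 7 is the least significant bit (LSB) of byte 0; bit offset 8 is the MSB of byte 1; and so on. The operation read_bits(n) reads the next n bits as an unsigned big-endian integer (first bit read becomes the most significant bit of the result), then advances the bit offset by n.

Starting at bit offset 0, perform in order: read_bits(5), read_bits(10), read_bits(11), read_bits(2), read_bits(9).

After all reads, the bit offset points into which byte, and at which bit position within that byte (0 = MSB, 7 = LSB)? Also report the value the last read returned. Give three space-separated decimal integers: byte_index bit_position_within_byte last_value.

Read 1: bits[0:5] width=5 -> value=28 (bin 11100); offset now 5 = byte 0 bit 5; 51 bits remain
Read 2: bits[5:15] width=10 -> value=745 (bin 1011101001); offset now 15 = byte 1 bit 7; 41 bits remain
Read 3: bits[15:26] width=11 -> value=516 (bin 01000000100); offset now 26 = byte 3 bit 2; 30 bits remain
Read 4: bits[26:28] width=2 -> value=1 (bin 01); offset now 28 = byte 3 bit 4; 28 bits remain
Read 5: bits[28:37] width=9 -> value=316 (bin 100111100); offset now 37 = byte 4 bit 5; 19 bits remain

Answer: 4 5 316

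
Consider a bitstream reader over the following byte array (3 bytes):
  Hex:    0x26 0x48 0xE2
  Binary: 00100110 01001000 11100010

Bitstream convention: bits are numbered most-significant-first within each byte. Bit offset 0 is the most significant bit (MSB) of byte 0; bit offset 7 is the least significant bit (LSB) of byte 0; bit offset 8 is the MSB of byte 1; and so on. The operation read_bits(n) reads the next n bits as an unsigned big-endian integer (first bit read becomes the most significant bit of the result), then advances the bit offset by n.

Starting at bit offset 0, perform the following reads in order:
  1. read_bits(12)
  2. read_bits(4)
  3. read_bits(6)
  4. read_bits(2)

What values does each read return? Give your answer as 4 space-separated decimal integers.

Read 1: bits[0:12] width=12 -> value=612 (bin 001001100100); offset now 12 = byte 1 bit 4; 12 bits remain
Read 2: bits[12:16] width=4 -> value=8 (bin 1000); offset now 16 = byte 2 bit 0; 8 bits remain
Read 3: bits[16:22] width=6 -> value=56 (bin 111000); offset now 22 = byte 2 bit 6; 2 bits remain
Read 4: bits[22:24] width=2 -> value=2 (bin 10); offset now 24 = byte 3 bit 0; 0 bits remain

Answer: 612 8 56 2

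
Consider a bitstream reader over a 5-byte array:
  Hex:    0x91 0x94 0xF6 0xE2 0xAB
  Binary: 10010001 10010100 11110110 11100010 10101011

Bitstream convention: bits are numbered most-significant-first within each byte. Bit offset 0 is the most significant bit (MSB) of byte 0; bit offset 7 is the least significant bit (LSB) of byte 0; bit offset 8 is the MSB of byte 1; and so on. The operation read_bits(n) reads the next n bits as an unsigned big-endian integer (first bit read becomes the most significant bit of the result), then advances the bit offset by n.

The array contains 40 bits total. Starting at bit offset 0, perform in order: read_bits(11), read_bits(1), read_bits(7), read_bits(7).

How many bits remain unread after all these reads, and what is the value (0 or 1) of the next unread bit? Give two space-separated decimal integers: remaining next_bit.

Answer: 14 1

Derivation:
Read 1: bits[0:11] width=11 -> value=1164 (bin 10010001100); offset now 11 = byte 1 bit 3; 29 bits remain
Read 2: bits[11:12] width=1 -> value=1 (bin 1); offset now 12 = byte 1 bit 4; 28 bits remain
Read 3: bits[12:19] width=7 -> value=39 (bin 0100111); offset now 19 = byte 2 bit 3; 21 bits remain
Read 4: bits[19:26] width=7 -> value=91 (bin 1011011); offset now 26 = byte 3 bit 2; 14 bits remain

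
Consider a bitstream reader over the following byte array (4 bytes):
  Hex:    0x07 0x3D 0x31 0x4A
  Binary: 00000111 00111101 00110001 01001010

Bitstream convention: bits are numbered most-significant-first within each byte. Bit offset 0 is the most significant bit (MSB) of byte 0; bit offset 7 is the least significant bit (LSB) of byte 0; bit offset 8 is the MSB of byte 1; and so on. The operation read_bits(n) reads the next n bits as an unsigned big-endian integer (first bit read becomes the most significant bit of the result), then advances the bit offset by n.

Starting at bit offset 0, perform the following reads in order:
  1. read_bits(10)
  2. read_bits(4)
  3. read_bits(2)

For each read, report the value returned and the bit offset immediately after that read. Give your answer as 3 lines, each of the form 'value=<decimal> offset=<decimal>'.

Read 1: bits[0:10] width=10 -> value=28 (bin 0000011100); offset now 10 = byte 1 bit 2; 22 bits remain
Read 2: bits[10:14] width=4 -> value=15 (bin 1111); offset now 14 = byte 1 bit 6; 18 bits remain
Read 3: bits[14:16] width=2 -> value=1 (bin 01); offset now 16 = byte 2 bit 0; 16 bits remain

Answer: value=28 offset=10
value=15 offset=14
value=1 offset=16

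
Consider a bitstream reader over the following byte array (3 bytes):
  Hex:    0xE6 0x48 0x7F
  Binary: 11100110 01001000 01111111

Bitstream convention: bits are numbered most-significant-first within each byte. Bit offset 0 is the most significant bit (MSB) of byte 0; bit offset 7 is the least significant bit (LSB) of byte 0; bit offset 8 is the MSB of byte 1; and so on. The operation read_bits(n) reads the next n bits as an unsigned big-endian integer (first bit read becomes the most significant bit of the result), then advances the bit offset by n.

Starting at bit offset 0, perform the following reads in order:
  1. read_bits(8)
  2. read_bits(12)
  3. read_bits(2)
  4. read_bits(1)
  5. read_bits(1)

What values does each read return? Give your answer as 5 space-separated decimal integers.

Answer: 230 1159 3 1 1

Derivation:
Read 1: bits[0:8] width=8 -> value=230 (bin 11100110); offset now 8 = byte 1 bit 0; 16 bits remain
Read 2: bits[8:20] width=12 -> value=1159 (bin 010010000111); offset now 20 = byte 2 bit 4; 4 bits remain
Read 3: bits[20:22] width=2 -> value=3 (bin 11); offset now 22 = byte 2 bit 6; 2 bits remain
Read 4: bits[22:23] width=1 -> value=1 (bin 1); offset now 23 = byte 2 bit 7; 1 bits remain
Read 5: bits[23:24] width=1 -> value=1 (bin 1); offset now 24 = byte 3 bit 0; 0 bits remain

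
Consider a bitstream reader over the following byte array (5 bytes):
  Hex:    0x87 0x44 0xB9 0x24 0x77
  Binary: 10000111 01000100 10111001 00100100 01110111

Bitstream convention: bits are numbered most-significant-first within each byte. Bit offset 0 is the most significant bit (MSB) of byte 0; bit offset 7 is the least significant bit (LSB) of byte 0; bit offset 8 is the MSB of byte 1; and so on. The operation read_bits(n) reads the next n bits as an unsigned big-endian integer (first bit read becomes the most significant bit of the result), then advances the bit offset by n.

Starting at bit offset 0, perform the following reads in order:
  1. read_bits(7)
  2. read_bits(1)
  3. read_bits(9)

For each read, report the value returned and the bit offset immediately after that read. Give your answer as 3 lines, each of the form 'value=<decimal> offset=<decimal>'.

Answer: value=67 offset=7
value=1 offset=8
value=137 offset=17

Derivation:
Read 1: bits[0:7] width=7 -> value=67 (bin 1000011); offset now 7 = byte 0 bit 7; 33 bits remain
Read 2: bits[7:8] width=1 -> value=1 (bin 1); offset now 8 = byte 1 bit 0; 32 bits remain
Read 3: bits[8:17] width=9 -> value=137 (bin 010001001); offset now 17 = byte 2 bit 1; 23 bits remain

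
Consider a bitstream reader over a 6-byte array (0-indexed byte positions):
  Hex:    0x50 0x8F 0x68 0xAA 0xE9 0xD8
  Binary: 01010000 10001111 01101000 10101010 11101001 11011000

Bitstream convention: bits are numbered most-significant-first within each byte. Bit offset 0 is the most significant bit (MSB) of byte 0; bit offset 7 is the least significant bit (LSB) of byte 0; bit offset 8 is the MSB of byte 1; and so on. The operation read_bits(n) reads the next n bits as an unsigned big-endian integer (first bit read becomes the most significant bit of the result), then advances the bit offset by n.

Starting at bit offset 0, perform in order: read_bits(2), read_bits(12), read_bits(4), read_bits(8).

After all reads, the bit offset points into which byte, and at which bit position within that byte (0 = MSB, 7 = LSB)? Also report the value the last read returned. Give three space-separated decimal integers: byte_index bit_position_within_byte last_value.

Read 1: bits[0:2] width=2 -> value=1 (bin 01); offset now 2 = byte 0 bit 2; 46 bits remain
Read 2: bits[2:14] width=12 -> value=1059 (bin 010000100011); offset now 14 = byte 1 bit 6; 34 bits remain
Read 3: bits[14:18] width=4 -> value=13 (bin 1101); offset now 18 = byte 2 bit 2; 30 bits remain
Read 4: bits[18:26] width=8 -> value=162 (bin 10100010); offset now 26 = byte 3 bit 2; 22 bits remain

Answer: 3 2 162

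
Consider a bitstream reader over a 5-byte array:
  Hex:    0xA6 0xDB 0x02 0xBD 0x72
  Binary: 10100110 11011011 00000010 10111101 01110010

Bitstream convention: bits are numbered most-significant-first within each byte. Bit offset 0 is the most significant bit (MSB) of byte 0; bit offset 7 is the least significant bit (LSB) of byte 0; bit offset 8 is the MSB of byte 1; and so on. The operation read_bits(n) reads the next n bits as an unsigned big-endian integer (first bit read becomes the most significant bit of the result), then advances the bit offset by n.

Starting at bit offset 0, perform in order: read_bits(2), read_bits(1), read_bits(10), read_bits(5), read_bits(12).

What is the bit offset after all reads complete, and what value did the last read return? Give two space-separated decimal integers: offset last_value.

Answer: 30 175

Derivation:
Read 1: bits[0:2] width=2 -> value=2 (bin 10); offset now 2 = byte 0 bit 2; 38 bits remain
Read 2: bits[2:3] width=1 -> value=1 (bin 1); offset now 3 = byte 0 bit 3; 37 bits remain
Read 3: bits[3:13] width=10 -> value=219 (bin 0011011011); offset now 13 = byte 1 bit 5; 27 bits remain
Read 4: bits[13:18] width=5 -> value=12 (bin 01100); offset now 18 = byte 2 bit 2; 22 bits remain
Read 5: bits[18:30] width=12 -> value=175 (bin 000010101111); offset now 30 = byte 3 bit 6; 10 bits remain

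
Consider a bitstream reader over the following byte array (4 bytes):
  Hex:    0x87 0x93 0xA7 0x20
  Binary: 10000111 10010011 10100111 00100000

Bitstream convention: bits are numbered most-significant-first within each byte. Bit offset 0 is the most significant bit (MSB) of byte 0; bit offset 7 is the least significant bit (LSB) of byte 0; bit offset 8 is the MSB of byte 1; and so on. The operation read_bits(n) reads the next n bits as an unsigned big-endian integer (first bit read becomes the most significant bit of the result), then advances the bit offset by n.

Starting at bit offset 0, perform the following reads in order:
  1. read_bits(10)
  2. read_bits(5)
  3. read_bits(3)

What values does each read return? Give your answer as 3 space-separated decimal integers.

Answer: 542 9 6

Derivation:
Read 1: bits[0:10] width=10 -> value=542 (bin 1000011110); offset now 10 = byte 1 bit 2; 22 bits remain
Read 2: bits[10:15] width=5 -> value=9 (bin 01001); offset now 15 = byte 1 bit 7; 17 bits remain
Read 3: bits[15:18] width=3 -> value=6 (bin 110); offset now 18 = byte 2 bit 2; 14 bits remain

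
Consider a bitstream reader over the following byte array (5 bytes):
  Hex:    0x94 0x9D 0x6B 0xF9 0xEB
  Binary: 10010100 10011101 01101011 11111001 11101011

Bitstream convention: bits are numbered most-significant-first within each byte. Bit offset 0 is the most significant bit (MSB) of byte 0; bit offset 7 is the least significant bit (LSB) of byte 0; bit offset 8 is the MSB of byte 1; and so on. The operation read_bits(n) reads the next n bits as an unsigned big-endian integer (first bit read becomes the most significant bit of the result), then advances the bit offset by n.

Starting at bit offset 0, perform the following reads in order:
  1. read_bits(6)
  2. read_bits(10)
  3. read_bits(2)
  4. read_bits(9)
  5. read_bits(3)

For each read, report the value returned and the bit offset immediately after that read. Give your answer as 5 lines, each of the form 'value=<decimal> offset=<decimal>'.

Read 1: bits[0:6] width=6 -> value=37 (bin 100101); offset now 6 = byte 0 bit 6; 34 bits remain
Read 2: bits[6:16] width=10 -> value=157 (bin 0010011101); offset now 16 = byte 2 bit 0; 24 bits remain
Read 3: bits[16:18] width=2 -> value=1 (bin 01); offset now 18 = byte 2 bit 2; 22 bits remain
Read 4: bits[18:27] width=9 -> value=351 (bin 101011111); offset now 27 = byte 3 bit 3; 13 bits remain
Read 5: bits[27:30] width=3 -> value=6 (bin 110); offset now 30 = byte 3 bit 6; 10 bits remain

Answer: value=37 offset=6
value=157 offset=16
value=1 offset=18
value=351 offset=27
value=6 offset=30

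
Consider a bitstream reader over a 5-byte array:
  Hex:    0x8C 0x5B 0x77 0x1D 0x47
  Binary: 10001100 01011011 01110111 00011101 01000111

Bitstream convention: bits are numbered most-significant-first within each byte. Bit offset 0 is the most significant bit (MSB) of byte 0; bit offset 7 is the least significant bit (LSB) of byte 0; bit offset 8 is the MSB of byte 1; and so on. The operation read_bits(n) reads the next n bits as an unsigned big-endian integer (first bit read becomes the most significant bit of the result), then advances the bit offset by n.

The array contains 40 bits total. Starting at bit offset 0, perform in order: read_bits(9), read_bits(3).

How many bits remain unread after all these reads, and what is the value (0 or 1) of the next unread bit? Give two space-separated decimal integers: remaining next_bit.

Answer: 28 1

Derivation:
Read 1: bits[0:9] width=9 -> value=280 (bin 100011000); offset now 9 = byte 1 bit 1; 31 bits remain
Read 2: bits[9:12] width=3 -> value=5 (bin 101); offset now 12 = byte 1 bit 4; 28 bits remain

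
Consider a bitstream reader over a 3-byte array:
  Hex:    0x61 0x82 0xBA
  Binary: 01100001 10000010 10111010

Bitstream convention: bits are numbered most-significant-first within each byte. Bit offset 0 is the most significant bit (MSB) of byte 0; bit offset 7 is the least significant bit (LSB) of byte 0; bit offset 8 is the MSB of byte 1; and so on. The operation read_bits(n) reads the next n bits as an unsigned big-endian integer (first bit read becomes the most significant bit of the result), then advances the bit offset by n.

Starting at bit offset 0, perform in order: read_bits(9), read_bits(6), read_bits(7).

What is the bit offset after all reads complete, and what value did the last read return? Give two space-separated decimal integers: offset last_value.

Answer: 22 46

Derivation:
Read 1: bits[0:9] width=9 -> value=195 (bin 011000011); offset now 9 = byte 1 bit 1; 15 bits remain
Read 2: bits[9:15] width=6 -> value=1 (bin 000001); offset now 15 = byte 1 bit 7; 9 bits remain
Read 3: bits[15:22] width=7 -> value=46 (bin 0101110); offset now 22 = byte 2 bit 6; 2 bits remain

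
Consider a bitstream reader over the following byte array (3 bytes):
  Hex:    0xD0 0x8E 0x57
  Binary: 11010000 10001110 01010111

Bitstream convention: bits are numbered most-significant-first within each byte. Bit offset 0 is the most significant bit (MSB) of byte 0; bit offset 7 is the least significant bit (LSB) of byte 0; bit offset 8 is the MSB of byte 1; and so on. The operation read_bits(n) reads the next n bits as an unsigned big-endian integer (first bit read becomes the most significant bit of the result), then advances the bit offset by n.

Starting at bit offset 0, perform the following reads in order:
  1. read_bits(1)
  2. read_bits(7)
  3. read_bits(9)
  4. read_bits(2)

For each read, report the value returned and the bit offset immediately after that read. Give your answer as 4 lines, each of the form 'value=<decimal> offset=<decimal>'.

Answer: value=1 offset=1
value=80 offset=8
value=284 offset=17
value=2 offset=19

Derivation:
Read 1: bits[0:1] width=1 -> value=1 (bin 1); offset now 1 = byte 0 bit 1; 23 bits remain
Read 2: bits[1:8] width=7 -> value=80 (bin 1010000); offset now 8 = byte 1 bit 0; 16 bits remain
Read 3: bits[8:17] width=9 -> value=284 (bin 100011100); offset now 17 = byte 2 bit 1; 7 bits remain
Read 4: bits[17:19] width=2 -> value=2 (bin 10); offset now 19 = byte 2 bit 3; 5 bits remain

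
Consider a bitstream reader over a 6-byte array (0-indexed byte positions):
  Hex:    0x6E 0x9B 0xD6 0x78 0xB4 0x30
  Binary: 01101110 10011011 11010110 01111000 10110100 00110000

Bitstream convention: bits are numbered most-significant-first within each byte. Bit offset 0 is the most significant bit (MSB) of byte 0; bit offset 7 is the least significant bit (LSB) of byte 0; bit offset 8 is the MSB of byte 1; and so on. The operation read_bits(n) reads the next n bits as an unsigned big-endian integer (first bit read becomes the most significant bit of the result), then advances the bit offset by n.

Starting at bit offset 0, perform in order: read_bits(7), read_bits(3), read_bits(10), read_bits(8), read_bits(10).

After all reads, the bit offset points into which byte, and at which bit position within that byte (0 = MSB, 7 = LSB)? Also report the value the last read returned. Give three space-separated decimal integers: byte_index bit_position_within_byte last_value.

Answer: 4 6 557

Derivation:
Read 1: bits[0:7] width=7 -> value=55 (bin 0110111); offset now 7 = byte 0 bit 7; 41 bits remain
Read 2: bits[7:10] width=3 -> value=2 (bin 010); offset now 10 = byte 1 bit 2; 38 bits remain
Read 3: bits[10:20] width=10 -> value=445 (bin 0110111101); offset now 20 = byte 2 bit 4; 28 bits remain
Read 4: bits[20:28] width=8 -> value=103 (bin 01100111); offset now 28 = byte 3 bit 4; 20 bits remain
Read 5: bits[28:38] width=10 -> value=557 (bin 1000101101); offset now 38 = byte 4 bit 6; 10 bits remain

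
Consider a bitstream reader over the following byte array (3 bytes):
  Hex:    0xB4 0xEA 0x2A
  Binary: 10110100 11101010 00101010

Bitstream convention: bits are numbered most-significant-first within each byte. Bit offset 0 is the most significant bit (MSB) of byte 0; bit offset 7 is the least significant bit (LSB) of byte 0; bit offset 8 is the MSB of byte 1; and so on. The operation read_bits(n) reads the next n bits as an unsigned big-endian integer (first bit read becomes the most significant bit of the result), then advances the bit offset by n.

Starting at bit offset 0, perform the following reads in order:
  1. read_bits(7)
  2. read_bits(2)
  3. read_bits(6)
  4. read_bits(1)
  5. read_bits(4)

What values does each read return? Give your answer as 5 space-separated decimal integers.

Read 1: bits[0:7] width=7 -> value=90 (bin 1011010); offset now 7 = byte 0 bit 7; 17 bits remain
Read 2: bits[7:9] width=2 -> value=1 (bin 01); offset now 9 = byte 1 bit 1; 15 bits remain
Read 3: bits[9:15] width=6 -> value=53 (bin 110101); offset now 15 = byte 1 bit 7; 9 bits remain
Read 4: bits[15:16] width=1 -> value=0 (bin 0); offset now 16 = byte 2 bit 0; 8 bits remain
Read 5: bits[16:20] width=4 -> value=2 (bin 0010); offset now 20 = byte 2 bit 4; 4 bits remain

Answer: 90 1 53 0 2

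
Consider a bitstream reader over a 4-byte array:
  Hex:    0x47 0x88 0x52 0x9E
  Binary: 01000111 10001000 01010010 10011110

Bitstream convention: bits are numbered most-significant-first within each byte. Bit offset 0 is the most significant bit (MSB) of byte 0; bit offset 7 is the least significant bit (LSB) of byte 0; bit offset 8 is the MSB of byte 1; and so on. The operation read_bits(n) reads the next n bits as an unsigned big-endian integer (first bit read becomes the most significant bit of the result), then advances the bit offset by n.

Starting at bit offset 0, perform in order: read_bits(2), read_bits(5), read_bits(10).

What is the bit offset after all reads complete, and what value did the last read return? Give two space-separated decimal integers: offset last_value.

Answer: 17 784

Derivation:
Read 1: bits[0:2] width=2 -> value=1 (bin 01); offset now 2 = byte 0 bit 2; 30 bits remain
Read 2: bits[2:7] width=5 -> value=3 (bin 00011); offset now 7 = byte 0 bit 7; 25 bits remain
Read 3: bits[7:17] width=10 -> value=784 (bin 1100010000); offset now 17 = byte 2 bit 1; 15 bits remain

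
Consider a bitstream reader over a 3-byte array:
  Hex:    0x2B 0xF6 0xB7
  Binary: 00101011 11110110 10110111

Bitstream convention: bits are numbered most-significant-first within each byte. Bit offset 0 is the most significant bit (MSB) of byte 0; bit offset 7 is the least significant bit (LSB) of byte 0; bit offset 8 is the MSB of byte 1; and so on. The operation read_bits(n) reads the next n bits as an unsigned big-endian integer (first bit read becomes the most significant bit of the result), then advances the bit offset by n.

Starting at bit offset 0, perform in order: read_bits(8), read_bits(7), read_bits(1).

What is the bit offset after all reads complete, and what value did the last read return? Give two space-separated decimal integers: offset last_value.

Answer: 16 0

Derivation:
Read 1: bits[0:8] width=8 -> value=43 (bin 00101011); offset now 8 = byte 1 bit 0; 16 bits remain
Read 2: bits[8:15] width=7 -> value=123 (bin 1111011); offset now 15 = byte 1 bit 7; 9 bits remain
Read 3: bits[15:16] width=1 -> value=0 (bin 0); offset now 16 = byte 2 bit 0; 8 bits remain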